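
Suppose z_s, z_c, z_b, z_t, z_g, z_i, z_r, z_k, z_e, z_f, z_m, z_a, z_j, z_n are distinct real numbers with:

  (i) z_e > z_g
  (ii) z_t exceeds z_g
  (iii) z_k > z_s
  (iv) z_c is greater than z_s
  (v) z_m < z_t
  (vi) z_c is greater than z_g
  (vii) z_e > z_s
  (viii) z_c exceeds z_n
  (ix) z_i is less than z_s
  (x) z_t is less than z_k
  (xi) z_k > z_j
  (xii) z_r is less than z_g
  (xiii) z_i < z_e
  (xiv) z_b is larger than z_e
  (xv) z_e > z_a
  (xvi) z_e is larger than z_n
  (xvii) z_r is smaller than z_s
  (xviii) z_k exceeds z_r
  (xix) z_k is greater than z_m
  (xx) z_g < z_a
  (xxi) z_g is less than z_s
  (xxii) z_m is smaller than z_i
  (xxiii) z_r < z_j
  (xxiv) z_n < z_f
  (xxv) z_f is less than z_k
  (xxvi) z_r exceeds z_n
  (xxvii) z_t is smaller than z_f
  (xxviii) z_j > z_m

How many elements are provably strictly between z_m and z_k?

The relations place z_m below z_k. An element lies strictly between them when it is forced above z_m and also forced below z_k.
Above z_m: {z_t, z_f, z_i, z_j, z_s, z_e, z_b, z_c}. Below z_k: {z_n, z_r, z_g, z_t, z_f, z_i, z_j, z_s}.
Intersection: {z_t, z_f, z_i, z_j, z_s} — 5.

5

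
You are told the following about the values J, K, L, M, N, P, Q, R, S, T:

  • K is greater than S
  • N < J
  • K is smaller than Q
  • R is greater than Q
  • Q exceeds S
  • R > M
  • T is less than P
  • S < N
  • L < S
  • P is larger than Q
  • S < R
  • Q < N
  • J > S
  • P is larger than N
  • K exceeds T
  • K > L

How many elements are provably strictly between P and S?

3

The relations place S below P. An element lies strictly between them when it is forced above S and also forced below P.
Above S: {K, Q, N, J, R}. Below P: {T, L, K, Q, N}.
Intersection: {K, Q, N} — 3.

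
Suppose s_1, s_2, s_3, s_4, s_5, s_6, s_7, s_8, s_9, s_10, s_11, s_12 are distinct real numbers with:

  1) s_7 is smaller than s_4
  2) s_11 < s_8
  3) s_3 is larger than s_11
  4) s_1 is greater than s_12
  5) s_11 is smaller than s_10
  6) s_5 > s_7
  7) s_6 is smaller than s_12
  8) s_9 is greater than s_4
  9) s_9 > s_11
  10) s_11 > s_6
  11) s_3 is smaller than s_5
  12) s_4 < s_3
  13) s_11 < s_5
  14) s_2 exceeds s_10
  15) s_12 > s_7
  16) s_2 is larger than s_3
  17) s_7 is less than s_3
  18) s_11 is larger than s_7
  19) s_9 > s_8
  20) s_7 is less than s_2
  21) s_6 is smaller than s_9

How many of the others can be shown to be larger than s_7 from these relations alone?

The elements the relations force above s_7 are s_4, s_11, s_8, s_9, s_12, s_3, s_10, s_2, s_1, s_5 — no chain reaches any other.
That is 10.

10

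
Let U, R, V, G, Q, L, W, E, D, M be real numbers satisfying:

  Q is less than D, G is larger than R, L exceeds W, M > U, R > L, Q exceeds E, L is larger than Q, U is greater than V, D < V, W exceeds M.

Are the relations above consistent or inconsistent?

The single ordering E < Q < D < V < U < M < W < L < R < G satisfies every listed relation, so no contradiction arises.

consistent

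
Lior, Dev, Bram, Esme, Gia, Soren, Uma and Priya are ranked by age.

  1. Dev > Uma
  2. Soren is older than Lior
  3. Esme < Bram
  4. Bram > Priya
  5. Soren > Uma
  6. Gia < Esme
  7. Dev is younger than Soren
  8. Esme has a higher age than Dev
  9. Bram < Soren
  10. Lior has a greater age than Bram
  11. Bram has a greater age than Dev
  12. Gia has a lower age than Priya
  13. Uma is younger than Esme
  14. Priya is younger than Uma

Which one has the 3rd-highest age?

Bram

Piecing the relations together gives one ordering: Gia < Priya < Uma < Dev < Esme < Bram < Lior < Soren.
The 3rd largest is Bram.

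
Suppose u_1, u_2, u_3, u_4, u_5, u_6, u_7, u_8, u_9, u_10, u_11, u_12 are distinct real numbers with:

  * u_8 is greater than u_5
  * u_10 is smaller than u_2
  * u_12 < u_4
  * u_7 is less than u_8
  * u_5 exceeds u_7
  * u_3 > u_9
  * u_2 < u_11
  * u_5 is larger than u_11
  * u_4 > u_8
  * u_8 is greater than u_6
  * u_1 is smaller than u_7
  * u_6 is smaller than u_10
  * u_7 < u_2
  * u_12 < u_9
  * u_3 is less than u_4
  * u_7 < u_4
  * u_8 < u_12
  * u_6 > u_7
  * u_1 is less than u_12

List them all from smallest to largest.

u_1 < u_7 < u_6 < u_10 < u_2 < u_11 < u_5 < u_8 < u_12 < u_9 < u_3 < u_4

Nothing is placed below u_1, so it is least; from there u_1 < u_7; u_7 < u_6; u_6 < u_10; u_10 < u_2; u_2 < u_11; u_11 < u_5; u_5 < u_8; u_8 < u_12; u_12 < u_9; u_9 < u_3; u_3 < u_4, each given directly.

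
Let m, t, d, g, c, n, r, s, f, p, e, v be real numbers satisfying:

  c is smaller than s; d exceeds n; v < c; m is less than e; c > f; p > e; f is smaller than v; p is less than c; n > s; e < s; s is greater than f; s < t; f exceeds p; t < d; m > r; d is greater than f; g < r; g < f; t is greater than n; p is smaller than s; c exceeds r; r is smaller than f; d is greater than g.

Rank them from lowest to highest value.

Each adjacent pair is fixed by a given relation: g < r; r < m; m < e; e < p; p < f; f < v; v < c; c < s; s < n; n < t; t < d. Chaining them end to end gives the full order.

g < r < m < e < p < f < v < c < s < n < t < d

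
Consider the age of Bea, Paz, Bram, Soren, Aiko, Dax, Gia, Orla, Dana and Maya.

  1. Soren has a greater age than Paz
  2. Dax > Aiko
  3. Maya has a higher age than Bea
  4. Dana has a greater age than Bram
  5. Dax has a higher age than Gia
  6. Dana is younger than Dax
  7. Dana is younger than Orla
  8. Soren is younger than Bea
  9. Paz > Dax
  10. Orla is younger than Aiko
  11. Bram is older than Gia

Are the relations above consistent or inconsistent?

consistent

Every relation is compatible with Gia < Bram < Dana < Orla < Aiko < Dax < Paz < Soren < Bea < Maya; the set is consistent.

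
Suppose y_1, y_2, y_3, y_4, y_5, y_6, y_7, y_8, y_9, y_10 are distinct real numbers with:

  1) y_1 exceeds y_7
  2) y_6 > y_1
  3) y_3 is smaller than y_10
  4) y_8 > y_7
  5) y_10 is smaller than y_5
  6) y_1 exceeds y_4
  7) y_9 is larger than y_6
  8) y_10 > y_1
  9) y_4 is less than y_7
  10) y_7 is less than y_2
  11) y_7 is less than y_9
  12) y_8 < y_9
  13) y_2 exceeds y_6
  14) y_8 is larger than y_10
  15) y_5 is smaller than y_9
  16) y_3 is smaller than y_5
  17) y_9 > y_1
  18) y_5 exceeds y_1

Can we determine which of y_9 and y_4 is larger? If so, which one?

Link the given pairs in sequence: y_4 < y_1; y_1 < y_10; y_10 < y_5; y_5 < y_9.
Together: y_4 < y_1 < y_10 < y_5 < y_9.
So y_9 is larger.

y_9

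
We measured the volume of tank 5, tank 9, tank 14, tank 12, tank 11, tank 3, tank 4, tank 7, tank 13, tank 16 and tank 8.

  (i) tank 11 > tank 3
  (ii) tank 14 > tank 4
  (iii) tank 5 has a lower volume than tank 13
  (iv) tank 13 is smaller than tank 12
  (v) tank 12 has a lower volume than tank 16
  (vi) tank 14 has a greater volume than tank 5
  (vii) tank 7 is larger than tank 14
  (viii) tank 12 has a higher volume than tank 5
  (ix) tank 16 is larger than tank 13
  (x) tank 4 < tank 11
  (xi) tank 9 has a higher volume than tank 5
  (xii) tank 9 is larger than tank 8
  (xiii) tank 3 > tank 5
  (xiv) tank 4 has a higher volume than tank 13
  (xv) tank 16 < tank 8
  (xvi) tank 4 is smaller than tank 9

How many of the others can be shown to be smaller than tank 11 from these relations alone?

From tank 11 the given relations immediately reach tank 4, tank 3.
From those, tank 5, tank 13 — 4 in total.
No other element is forced below tank 11 by the given relations, so the count is 4.

4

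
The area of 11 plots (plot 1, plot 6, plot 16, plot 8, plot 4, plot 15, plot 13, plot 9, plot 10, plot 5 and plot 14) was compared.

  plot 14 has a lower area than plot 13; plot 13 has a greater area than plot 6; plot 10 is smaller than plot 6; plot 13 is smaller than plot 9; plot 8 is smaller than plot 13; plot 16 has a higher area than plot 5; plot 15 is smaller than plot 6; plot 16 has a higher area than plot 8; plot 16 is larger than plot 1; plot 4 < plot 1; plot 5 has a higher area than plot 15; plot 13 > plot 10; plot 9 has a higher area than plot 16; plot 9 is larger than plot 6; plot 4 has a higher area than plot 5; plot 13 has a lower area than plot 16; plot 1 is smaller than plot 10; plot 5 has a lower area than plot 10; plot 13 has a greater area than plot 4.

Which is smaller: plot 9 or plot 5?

plot 5

Link the given pairs in sequence: plot 5 < plot 4; plot 4 < plot 1; plot 1 < plot 10; plot 10 < plot 6; plot 6 < plot 13; plot 13 < plot 16; plot 16 < plot 9.
Chaining these gives plot 5 < plot 4 < plot 1 < plot 10 < plot 6 < plot 13 < plot 16 < plot 9.
So plot 5 < plot 9; plot 5 is the smaller of the two.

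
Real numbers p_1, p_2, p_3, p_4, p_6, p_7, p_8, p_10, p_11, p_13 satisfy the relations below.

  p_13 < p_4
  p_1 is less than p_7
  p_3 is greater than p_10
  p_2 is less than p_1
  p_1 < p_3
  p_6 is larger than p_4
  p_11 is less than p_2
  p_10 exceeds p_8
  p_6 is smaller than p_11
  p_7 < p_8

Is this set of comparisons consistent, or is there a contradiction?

Every relation is compatible with p_13 < p_4 < p_6 < p_11 < p_2 < p_1 < p_7 < p_8 < p_10 < p_3; the set is consistent.

consistent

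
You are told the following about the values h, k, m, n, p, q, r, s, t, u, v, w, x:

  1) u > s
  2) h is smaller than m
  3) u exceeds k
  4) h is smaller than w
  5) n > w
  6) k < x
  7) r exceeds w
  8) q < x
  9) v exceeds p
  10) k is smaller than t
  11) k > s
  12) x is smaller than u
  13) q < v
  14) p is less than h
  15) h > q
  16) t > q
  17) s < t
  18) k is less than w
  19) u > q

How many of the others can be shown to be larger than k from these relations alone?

6

Directly above k: t, x, u, w.
One step further: r, n (6 so far).
Nothing else is reachable above k; 6 in all.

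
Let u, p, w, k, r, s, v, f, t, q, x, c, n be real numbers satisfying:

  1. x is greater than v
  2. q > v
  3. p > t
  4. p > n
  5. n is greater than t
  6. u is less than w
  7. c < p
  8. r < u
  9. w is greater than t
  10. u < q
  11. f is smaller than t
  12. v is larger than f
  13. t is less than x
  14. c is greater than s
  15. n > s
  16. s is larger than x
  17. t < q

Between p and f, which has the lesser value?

f < t and t < x give f < x.
With x < s: f < t < x < s.
With s < c: f < t < x < s < c.
With c < p: f < t < x < s < c < p.
So f < p; f is the smaller of the two.

f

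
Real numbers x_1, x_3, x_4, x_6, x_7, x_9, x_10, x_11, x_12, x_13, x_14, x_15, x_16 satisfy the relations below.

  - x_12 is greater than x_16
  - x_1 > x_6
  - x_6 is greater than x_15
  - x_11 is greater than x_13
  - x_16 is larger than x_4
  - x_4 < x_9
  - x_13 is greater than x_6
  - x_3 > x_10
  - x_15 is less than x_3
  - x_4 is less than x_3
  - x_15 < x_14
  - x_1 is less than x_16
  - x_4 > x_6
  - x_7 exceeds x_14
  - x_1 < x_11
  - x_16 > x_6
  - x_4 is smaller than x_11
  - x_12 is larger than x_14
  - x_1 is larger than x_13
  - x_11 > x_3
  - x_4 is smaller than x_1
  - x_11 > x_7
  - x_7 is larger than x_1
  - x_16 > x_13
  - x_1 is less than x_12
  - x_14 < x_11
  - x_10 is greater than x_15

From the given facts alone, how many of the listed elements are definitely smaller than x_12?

7

Directly below x_12: x_14, x_1, x_16.
One step further: x_15, x_6, x_4, x_13 (7 so far).
No other element is forced below x_12 by the given relations, so the count is 7.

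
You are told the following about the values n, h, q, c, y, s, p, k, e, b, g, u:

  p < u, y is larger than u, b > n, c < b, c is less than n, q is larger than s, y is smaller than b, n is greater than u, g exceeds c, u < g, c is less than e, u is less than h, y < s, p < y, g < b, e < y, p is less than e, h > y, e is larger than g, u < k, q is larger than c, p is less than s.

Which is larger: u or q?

q

The relevant relations are u < g; g < e; e < y; y < s; s < q.
Chaining these gives u < g < e < y < s < q.
So u < q; q is the larger of the two.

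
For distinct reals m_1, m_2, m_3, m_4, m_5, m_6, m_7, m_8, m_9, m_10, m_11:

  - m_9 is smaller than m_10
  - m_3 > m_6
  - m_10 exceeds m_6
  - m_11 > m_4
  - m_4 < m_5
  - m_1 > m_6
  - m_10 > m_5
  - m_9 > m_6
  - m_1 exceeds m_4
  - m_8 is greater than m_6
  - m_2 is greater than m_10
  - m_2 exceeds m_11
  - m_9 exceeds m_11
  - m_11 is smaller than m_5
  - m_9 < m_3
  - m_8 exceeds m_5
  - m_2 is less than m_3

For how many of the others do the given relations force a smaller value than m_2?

6

Directly below m_2: m_11, m_10.
One step further: m_6, m_4, m_9, m_5 (6 so far).
No other element is forced below m_2 by the given relations, so the count is 6.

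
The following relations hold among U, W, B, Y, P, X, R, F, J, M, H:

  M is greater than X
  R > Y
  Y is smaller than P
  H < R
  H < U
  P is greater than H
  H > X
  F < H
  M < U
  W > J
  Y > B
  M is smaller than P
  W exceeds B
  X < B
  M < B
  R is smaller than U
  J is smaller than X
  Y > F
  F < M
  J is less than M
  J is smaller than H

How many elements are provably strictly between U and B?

2

The relations place B below U. An element lies strictly between them when it is forced above B and also forced below U.
Above B: {Y, R, P, W}. Below U: {F, J, X, H, M, Y, R}.
Intersection: {Y, R} — 2.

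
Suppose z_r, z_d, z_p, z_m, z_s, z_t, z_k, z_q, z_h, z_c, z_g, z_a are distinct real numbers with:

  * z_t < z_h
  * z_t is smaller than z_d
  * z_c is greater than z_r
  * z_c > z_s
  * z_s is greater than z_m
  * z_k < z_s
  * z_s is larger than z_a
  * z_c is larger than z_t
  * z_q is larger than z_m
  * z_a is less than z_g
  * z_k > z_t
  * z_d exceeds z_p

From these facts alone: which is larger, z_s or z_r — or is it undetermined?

undetermined

Following every chain through z_s: above z_s we get z_c; below z_s we get z_t, z_m, z_a, z_k.
z_r is not reached, and no chain runs the other way from z_r to z_s.
So the given relations leave the order of z_s and z_r undetermined.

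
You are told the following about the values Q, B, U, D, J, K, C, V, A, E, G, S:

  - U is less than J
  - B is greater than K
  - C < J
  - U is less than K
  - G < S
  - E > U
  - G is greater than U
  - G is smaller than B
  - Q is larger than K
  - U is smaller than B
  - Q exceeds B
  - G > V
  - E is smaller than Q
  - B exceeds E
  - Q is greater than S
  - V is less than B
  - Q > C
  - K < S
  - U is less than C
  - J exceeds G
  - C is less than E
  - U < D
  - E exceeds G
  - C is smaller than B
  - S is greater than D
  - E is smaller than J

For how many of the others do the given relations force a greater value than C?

4

The elements the relations force above C are E, B, Q, J — no chain reaches any other.
That is 4.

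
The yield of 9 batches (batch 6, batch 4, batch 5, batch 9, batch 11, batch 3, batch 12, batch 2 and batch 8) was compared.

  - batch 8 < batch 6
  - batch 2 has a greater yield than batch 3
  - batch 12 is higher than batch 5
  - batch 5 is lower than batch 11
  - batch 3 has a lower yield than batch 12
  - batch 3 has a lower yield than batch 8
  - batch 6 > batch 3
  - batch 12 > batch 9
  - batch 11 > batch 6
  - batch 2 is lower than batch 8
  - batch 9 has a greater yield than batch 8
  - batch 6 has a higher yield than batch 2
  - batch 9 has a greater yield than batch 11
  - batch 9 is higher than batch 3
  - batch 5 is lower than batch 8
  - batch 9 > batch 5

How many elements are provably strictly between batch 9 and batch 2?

3

The relations place batch 2 below batch 9. An element lies strictly between them when it is forced above batch 2 and also forced below batch 9.
Above batch 2: {batch 8, batch 6, batch 11, batch 12}. Below batch 9: {batch 3, batch 5, batch 8, batch 6, batch 11}.
Intersection: {batch 8, batch 6, batch 11} — 3.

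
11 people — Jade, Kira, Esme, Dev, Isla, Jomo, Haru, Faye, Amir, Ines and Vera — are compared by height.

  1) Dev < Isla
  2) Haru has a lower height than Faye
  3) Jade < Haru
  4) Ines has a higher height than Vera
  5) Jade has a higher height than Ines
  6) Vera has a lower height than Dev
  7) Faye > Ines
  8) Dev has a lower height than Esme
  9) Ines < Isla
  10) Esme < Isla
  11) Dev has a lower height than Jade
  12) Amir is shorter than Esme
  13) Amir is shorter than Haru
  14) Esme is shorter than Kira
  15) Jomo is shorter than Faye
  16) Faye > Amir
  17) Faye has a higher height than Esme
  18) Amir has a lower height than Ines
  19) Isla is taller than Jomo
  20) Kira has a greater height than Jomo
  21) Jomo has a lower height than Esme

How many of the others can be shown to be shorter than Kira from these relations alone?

From Kira the given relations immediately reach Jomo, Esme.
From those, Amir, Dev — 4 in total.
From those, Vera — 5 in total.
No other element is forced below Kira by the given relations, so the count is 5.

5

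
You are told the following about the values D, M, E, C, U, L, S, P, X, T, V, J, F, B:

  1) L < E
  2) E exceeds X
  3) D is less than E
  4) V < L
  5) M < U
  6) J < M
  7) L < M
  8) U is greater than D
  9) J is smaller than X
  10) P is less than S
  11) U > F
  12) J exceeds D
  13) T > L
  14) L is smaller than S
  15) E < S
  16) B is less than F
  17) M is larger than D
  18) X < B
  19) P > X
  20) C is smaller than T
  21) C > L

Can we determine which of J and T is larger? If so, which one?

undetermined

Following every chain through J: above J we get X, P, E, M, B, S, F, U; below J we get D.
T is not reached, and no chain runs the other way from T to J.
So the given relations leave the order of J and T undetermined.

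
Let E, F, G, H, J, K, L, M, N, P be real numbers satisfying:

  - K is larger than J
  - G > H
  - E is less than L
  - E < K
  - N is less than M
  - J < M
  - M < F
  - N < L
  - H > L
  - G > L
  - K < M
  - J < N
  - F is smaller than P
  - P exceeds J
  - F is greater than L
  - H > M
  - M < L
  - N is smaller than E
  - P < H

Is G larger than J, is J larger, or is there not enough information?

G

J < N and N < E give J < E.
With E < K: J < N < E < K.
With K < M: J < N < E < K < M.
With M < L: J < N < E < K < M < L.
With L < F: J < N < E < K < M < L < F.
Then F < P extends the chain to P.
Then P < H extends the chain to H.
Then H < G extends the chain to G.
So G is larger.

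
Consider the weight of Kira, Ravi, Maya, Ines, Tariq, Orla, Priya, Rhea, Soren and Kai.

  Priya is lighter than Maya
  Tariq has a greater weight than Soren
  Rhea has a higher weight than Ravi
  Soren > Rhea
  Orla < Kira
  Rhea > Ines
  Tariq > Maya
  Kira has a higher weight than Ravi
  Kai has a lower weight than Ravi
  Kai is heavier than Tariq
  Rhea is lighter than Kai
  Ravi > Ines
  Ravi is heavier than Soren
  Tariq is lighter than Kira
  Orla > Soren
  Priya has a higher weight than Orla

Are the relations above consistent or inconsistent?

We have Ravi < Rhea stated directly, yet also Rhea < Soren < Orla < Priya < Maya < Tariq < Kai < Ravi by chaining the others — so Rhea < Ravi. Contradiction.

inconsistent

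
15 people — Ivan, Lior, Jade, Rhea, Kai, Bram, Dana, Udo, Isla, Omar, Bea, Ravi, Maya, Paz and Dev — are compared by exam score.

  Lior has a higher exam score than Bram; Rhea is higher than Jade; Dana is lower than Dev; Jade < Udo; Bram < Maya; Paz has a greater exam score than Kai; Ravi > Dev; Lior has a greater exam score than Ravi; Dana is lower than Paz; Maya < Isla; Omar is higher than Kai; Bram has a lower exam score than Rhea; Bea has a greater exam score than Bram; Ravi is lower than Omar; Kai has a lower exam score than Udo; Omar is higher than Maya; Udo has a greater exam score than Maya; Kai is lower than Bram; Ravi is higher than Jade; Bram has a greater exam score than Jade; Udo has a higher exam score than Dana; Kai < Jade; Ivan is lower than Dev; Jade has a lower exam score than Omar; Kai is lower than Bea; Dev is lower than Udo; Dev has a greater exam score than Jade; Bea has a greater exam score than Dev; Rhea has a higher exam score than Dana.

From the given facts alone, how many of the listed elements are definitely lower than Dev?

The elements the relations force below Dev are Kai, Jade, Dana, Ivan — no chain reaches any other.
That is 4.

4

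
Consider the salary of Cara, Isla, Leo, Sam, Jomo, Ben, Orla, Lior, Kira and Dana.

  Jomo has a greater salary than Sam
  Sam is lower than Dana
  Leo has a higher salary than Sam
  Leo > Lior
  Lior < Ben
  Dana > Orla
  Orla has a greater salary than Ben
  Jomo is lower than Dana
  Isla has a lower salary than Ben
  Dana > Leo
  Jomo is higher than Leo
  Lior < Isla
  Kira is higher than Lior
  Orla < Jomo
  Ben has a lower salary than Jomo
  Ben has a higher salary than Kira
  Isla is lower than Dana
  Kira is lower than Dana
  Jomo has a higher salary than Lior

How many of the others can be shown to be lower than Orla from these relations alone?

Directly below Orla: Ben.
One step further: Lior, Isla, Kira (4 so far).
No other element is forced below Orla by the given relations, so the count is 4.

4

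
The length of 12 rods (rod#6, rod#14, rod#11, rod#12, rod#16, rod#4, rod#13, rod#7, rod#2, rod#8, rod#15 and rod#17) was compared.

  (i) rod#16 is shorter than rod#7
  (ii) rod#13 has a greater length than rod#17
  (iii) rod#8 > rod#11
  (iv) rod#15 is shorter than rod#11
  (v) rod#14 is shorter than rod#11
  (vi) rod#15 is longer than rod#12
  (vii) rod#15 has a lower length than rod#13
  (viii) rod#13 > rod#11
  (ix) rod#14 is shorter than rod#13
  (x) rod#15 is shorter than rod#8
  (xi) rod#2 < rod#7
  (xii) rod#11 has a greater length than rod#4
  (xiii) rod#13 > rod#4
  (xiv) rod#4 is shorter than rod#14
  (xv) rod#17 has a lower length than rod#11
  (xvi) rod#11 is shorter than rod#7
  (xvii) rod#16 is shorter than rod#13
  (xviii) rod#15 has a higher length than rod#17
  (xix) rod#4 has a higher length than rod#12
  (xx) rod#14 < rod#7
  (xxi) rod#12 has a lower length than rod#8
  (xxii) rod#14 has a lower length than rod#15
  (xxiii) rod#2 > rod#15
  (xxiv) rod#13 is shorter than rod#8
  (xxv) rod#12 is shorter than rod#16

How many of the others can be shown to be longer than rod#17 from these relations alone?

Directly above rod#17: rod#15, rod#11, rod#13.
One step further: rod#2, rod#8, rod#7 (6 so far).
Nothing else is reachable above rod#17; 6 in all.

6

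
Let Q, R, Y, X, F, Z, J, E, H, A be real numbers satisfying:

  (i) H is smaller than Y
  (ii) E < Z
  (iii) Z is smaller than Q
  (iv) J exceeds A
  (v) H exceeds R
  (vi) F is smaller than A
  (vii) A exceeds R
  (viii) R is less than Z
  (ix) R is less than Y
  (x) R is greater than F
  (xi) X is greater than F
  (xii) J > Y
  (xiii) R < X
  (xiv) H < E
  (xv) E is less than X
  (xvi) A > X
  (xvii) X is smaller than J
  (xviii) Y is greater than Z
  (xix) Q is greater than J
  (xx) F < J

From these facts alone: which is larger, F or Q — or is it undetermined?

Link the given pairs in sequence: F < R; R < H; H < E; E < X; X < A; A < J; J < Q.
Together: F < R < H < E < X < A < J < Q.
So Q is larger.

Q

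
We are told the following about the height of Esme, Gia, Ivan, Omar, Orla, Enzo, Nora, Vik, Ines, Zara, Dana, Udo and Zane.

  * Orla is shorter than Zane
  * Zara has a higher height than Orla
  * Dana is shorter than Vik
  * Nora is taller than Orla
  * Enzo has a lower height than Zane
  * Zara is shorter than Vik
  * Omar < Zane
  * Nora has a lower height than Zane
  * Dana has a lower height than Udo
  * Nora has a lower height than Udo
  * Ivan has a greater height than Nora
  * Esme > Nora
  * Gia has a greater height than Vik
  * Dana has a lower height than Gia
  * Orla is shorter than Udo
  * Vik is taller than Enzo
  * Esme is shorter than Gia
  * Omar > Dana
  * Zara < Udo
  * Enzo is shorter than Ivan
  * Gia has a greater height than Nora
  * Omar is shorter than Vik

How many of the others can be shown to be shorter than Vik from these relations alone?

The elements the relations force below Vik are Dana, Orla, Enzo, Omar, Zara — no chain reaches any other.
That is 5.

5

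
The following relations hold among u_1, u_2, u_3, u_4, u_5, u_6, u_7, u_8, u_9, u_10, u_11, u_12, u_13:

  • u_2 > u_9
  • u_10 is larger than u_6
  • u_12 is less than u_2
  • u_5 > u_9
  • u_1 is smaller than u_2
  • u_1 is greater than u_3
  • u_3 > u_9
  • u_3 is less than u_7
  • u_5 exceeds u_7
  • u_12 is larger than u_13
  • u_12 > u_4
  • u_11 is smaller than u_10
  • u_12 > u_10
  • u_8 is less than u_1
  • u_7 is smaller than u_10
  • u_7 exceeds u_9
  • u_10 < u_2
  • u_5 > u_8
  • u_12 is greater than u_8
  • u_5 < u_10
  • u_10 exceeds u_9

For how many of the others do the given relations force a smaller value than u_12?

From u_12 the given relations immediately reach u_4, u_8, u_13, u_10.
From those, u_9, u_11, u_6, u_7, u_5 — 9 in total.
From those, u_3 — 10 in total.
No other element is forced below u_12 by the given relations, so the count is 10.

10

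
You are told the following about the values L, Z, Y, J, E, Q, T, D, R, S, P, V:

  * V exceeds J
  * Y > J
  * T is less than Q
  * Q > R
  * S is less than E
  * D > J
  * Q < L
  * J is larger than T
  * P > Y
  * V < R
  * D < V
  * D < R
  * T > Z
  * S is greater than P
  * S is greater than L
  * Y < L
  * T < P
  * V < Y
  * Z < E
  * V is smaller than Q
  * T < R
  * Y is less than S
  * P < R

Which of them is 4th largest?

Chaining the given pairs: Z < T < J < D < V < Y < P < R < Q < L < S < E.
The 4th largest is Q.

Q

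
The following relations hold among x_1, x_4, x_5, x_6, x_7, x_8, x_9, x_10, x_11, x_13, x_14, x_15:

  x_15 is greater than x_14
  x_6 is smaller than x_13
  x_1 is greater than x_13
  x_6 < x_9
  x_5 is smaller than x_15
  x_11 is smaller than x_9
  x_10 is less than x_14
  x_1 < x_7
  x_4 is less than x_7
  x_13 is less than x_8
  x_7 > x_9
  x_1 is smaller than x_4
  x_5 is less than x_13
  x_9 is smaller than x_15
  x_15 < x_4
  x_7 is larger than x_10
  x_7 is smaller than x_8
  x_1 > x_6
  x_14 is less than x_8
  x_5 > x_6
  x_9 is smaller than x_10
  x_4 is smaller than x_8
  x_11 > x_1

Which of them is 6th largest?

x_10

Chaining the given pairs: x_6 < x_5 < x_13 < x_1 < x_11 < x_9 < x_10 < x_14 < x_15 < x_4 < x_7 < x_8.
Counting 6 from the largest end gives x_10.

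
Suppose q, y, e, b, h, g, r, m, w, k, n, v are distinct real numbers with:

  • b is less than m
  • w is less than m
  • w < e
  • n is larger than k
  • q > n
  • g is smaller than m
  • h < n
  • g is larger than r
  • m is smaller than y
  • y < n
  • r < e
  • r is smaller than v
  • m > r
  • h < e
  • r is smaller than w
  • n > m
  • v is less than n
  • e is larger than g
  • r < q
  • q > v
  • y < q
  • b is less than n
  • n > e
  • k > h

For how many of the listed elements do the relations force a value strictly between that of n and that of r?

Chaining upward from r reaches: g, v, w, m, y, e, q.
Chaining downward from n reaches: b, g, v, w, m, h, y, k, e.
Strictly between r and n are those in both lists: g, v, w, m, y, e — 6 elements.

6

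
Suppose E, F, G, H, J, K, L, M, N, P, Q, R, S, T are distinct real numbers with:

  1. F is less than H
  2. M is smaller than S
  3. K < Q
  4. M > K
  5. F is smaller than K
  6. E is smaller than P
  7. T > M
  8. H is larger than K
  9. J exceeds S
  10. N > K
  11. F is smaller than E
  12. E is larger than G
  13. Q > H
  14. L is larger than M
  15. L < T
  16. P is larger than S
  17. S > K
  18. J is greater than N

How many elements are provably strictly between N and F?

Chaining upward from F reaches: K, H, Q, E, M, L, T, S, P, J.
Chaining downward from N reaches: K.
Strictly between F and N are those in both lists: K — 1 element.

1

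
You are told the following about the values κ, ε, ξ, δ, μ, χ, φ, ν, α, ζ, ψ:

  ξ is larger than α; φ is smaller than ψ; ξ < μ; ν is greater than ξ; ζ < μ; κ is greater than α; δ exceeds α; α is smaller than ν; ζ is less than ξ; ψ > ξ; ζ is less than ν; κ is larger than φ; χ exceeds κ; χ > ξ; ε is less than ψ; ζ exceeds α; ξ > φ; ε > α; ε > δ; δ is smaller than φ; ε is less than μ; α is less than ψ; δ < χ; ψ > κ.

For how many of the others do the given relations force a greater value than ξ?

4

From ξ the given relations immediately reach ν, ψ, μ, χ.
Nothing else is reachable above ξ; 4 in all.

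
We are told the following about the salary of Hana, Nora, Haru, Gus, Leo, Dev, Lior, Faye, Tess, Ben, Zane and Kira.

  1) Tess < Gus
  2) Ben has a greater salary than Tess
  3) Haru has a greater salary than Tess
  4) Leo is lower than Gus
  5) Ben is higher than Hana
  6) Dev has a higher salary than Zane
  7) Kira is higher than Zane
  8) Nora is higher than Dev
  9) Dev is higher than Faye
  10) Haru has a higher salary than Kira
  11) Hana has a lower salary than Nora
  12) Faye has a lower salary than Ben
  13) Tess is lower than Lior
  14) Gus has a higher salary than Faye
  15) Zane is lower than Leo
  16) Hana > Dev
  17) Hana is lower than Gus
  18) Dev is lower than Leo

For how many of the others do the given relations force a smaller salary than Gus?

6

The elements the relations force below Gus are Faye, Zane, Dev, Hana, Tess, Leo — no chain reaches any other.
That is 6.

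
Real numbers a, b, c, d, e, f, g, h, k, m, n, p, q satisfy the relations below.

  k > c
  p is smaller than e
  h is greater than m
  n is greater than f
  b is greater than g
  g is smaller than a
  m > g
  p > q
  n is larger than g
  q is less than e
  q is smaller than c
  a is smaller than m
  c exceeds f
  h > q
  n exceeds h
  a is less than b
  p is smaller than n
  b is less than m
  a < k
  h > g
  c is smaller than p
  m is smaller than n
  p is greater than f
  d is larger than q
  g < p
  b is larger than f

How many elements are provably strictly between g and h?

Chaining upward from g reaches: a, k, p, e, b, m, n.
Chaining downward from h reaches: q, f, a, b, m.
Strictly between g and h are those in both lists: a, b, m — 3 elements.

3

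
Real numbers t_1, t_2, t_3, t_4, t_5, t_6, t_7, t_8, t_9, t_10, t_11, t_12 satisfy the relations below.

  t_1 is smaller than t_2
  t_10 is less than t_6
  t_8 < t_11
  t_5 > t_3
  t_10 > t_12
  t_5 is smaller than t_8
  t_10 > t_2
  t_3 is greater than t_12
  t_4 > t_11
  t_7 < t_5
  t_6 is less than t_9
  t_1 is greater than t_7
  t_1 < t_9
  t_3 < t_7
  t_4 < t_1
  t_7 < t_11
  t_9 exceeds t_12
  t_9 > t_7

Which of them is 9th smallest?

The consecutive relations fix a unique order: t_12 < t_3 < t_7 < t_5 < t_8 < t_11 < t_4 < t_1 < t_2 < t_10 < t_6 < t_9.
Counting 9 from the smallest end gives t_2.

t_2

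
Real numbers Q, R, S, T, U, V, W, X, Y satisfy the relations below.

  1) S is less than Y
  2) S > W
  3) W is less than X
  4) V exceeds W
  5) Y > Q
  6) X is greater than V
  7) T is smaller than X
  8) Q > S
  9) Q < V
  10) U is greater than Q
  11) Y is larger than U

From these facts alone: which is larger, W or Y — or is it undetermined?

Y

The relevant relations are W < S; S < Q; Q < U; U < Y.
Together: W < S < Q < U < Y.
So Y is larger.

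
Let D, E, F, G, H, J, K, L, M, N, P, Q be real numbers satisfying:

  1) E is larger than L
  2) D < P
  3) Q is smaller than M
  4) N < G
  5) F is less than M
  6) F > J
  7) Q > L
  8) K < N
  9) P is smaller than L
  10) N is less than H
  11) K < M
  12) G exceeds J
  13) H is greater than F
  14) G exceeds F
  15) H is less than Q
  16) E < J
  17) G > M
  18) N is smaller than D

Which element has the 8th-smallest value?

The consecutive relations fix a unique order: K < N < D < P < L < E < J < F < H < Q < M < G.
The 8th smallest is F.

F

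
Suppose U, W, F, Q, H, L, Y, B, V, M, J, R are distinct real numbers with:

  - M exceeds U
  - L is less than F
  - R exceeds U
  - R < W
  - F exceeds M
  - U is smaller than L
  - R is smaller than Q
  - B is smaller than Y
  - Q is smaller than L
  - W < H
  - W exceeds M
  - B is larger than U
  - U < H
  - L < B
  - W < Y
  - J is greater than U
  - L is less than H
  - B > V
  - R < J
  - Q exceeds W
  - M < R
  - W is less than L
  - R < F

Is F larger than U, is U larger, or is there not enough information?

Link the given pairs in sequence: U < M; M < R; R < W; W < Q; Q < L; L < F.
Chaining these gives U < M < R < W < Q < L < F.
So F is larger.

F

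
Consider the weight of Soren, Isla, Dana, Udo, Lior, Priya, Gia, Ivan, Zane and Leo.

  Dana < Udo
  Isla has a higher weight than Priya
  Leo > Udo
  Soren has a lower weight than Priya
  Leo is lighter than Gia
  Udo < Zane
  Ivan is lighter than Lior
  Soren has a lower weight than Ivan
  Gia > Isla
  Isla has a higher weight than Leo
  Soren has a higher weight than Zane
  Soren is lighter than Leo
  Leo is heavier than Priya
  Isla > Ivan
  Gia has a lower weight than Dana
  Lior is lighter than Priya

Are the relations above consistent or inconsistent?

inconsistent

We have Gia < Dana stated directly, yet also Dana < Udo < Zane < Soren < Ivan < Lior < Priya < Leo < Isla < Gia by chaining the others — so Dana < Gia. Contradiction.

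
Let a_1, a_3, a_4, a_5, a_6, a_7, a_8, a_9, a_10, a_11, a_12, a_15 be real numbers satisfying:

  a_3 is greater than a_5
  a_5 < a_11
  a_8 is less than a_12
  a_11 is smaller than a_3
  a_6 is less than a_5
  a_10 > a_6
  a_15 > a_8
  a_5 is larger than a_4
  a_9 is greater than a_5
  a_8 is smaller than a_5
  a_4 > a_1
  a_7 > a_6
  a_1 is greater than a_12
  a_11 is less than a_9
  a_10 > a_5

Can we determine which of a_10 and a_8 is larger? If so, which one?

a_10

a_8 < a_12 and a_12 < a_1 give a_8 < a_1.
With a_1 < a_4: a_8 < a_12 < a_1 < a_4.
Then a_4 < a_5 extends the chain to a_5.
With a_5 < a_10: a_8 < a_12 < a_1 < a_4 < a_5 < a_10.
So a_10 is larger.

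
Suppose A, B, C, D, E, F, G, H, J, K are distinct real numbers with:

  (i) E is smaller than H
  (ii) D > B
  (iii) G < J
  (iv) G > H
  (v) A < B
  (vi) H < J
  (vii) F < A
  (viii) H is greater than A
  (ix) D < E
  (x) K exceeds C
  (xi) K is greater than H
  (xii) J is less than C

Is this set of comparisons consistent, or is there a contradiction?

consistent

The single ordering F < A < B < D < E < H < G < J < C < K satisfies every listed relation, so no contradiction arises.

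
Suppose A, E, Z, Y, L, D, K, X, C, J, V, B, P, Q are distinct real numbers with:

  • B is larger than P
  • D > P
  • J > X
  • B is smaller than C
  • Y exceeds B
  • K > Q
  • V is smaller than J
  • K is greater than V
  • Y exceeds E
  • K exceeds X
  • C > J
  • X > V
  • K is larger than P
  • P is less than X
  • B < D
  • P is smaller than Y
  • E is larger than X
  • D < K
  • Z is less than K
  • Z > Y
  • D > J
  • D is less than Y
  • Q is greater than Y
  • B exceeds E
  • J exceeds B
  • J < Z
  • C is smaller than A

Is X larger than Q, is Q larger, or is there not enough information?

Q

Link the given pairs in sequence: X < E; E < B; B < J; J < D; D < Y; Y < Q.
Together: X < E < B < J < D < Y < Q.
So Q is larger.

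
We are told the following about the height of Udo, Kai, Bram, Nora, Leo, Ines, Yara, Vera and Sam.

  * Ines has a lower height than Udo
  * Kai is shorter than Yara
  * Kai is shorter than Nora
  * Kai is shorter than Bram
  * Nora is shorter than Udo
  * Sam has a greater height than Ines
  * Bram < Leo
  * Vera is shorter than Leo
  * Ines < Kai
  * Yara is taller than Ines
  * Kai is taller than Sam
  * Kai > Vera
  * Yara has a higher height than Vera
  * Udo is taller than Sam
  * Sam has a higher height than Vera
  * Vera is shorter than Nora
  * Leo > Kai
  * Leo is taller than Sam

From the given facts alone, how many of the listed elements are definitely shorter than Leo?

5

Directly below Leo: Vera, Sam, Kai, Bram.
One step further: Ines (5 so far).
No other element is forced below Leo by the given relations, so the count is 5.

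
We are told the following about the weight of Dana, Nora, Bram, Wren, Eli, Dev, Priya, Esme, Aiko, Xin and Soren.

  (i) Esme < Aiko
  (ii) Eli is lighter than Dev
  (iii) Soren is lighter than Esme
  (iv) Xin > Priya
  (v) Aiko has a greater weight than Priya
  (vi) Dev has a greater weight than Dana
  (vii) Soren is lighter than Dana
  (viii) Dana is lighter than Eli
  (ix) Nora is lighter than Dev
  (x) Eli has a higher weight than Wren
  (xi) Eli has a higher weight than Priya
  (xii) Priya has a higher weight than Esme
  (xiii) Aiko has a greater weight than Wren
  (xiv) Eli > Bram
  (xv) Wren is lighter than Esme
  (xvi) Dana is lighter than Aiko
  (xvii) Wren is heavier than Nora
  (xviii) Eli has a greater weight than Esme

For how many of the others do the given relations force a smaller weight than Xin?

5

Directly below Xin: Priya.
One step further: Esme (2 so far).
One step further: Soren, Wren (4 so far).
One step further: Nora (5 so far).
Nothing else is reachable below Xin; 5 in all.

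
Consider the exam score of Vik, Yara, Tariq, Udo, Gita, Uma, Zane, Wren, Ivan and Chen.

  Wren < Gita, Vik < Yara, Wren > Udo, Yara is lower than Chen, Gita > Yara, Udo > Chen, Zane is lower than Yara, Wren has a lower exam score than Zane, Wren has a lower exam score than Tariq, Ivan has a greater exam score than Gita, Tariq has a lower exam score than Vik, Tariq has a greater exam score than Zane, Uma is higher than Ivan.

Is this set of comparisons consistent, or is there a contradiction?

We have Yara < Chen stated directly, yet also Chen < Udo < Wren < Zane < Tariq < Vik < Yara by chaining the others — so Chen < Yara. Contradiction.

inconsistent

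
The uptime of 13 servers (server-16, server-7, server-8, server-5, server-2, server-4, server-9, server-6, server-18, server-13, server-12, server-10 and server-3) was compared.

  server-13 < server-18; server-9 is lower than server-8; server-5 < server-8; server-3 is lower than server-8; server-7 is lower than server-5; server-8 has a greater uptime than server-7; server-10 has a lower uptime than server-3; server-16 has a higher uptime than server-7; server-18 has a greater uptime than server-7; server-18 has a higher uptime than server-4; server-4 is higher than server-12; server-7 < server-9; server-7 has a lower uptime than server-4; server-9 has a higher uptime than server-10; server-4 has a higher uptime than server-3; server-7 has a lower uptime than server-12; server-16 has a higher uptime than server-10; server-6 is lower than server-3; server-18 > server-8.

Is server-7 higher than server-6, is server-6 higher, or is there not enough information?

Following every chain through server-6: above server-6 we get server-3, server-4, server-8, server-18.
server-7 is not reached, and no chain runs the other way from server-7 to server-6.
So the given relations leave the order of server-6 and server-7 undetermined.

undetermined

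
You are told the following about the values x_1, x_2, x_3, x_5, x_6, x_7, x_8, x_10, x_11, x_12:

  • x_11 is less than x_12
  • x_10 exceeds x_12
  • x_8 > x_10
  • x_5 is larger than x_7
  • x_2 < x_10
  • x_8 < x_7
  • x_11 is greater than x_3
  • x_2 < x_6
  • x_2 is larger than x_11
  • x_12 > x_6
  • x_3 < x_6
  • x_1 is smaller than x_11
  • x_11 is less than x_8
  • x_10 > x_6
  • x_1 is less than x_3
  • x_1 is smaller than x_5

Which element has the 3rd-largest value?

The consecutive relations fix a unique order: x_1 < x_3 < x_11 < x_2 < x_6 < x_12 < x_10 < x_8 < x_7 < x_5.
Counting 3 from the largest end gives x_8.

x_8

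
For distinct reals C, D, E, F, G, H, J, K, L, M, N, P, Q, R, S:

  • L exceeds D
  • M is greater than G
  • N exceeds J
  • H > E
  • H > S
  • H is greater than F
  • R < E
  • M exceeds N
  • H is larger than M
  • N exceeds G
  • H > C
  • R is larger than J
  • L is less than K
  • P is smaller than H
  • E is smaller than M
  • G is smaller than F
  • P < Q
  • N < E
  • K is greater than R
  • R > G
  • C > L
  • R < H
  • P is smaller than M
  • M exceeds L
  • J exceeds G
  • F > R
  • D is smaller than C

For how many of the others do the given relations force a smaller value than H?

From H the given relations immediately reach P, S, R, F, E, C, M.
From those, D, G, J, L, N — 12 in total.
Nothing else is reachable below H; 12 in all.

12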